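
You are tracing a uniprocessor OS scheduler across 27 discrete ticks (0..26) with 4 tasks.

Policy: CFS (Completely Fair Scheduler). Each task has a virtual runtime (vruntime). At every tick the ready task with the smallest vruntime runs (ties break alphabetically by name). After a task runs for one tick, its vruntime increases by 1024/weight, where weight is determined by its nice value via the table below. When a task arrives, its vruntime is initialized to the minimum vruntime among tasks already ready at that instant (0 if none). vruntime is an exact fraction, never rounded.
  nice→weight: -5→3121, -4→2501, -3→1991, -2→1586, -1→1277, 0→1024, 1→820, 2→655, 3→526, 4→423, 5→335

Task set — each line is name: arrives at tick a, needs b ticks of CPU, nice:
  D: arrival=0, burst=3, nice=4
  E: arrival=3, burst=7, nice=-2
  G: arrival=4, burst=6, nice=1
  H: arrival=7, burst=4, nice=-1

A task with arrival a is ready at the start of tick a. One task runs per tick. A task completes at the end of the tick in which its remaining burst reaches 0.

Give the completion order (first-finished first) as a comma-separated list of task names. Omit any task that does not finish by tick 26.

t=0: vr[D=0] → run D
t=1: vr[D=1024/423] → run D
t=2: vr[D=2048/423] → run D
t=3: vr[E=0] → run E
t=4: vr[E=512/793 G=512/793] → run E
t=5: vr[E=1024/793 G=512/793] → run G
t=6: vr[E=1024/793 G=307968/162565] → run E
t=7: vr[E=1536/793 G=307968/162565 H=307968/162565] → run G
t=8: vr[E=1536/793 G=510976/162565 H=307968/162565] → run H
t=9: vr[E=1536/793 G=510976/162565 H=559741696/207595505] → run E
t=10: vr[E=2048/793 G=510976/162565 H=559741696/207595505] → run E
t=11: vr[E=2560/793 G=510976/162565 H=559741696/207595505] → run H
t=12: vr[E=2560/793 G=510976/162565 H=726208256/207595505] → run G
t=13: vr[E=2560/793 G=713984/162565 H=726208256/207595505] → run E
t=14: vr[E=3072/793 G=713984/162565 H=726208256/207595505] → run H
t=15: vr[E=3072/793 G=713984/162565 H=892674816/207595505] → run E
t=16: vr[G=713984/162565 H=892674816/207595505] → run H
t=17: vr[G=713984/162565] → run G
t=18: vr[G=916992/162565] → run G
t=19: vr[G=224000/32513] → run G
t=20: (idle)
t=21: (idle)
t=22: (idle)
t=23: (idle)
t=24: (idle)
t=25: (idle)
t=26: (idle)

completion order = D, E, H, G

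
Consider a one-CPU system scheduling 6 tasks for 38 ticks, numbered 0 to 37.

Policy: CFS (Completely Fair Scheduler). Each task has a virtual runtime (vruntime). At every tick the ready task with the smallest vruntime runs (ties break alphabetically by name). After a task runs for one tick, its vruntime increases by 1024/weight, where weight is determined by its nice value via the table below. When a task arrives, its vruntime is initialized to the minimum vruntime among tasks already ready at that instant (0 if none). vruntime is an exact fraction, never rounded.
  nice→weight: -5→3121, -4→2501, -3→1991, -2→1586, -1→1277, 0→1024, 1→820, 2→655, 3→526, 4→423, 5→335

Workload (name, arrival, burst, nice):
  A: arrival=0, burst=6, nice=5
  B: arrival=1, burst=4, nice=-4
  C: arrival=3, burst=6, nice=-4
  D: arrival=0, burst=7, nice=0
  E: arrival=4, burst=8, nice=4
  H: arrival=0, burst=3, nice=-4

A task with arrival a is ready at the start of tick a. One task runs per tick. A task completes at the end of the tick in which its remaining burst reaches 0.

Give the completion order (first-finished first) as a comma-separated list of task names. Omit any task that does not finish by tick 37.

completion order = H, B, C, D, A, E

t=0: vr[A=0 D=0 H=0] → run A
t=1: vr[A=1024/335 B=0 D=0 H=0] → run B
t=2: vr[A=1024/335 B=1024/2501 D=0 H=0] → run D
t=3: vr[A=1024/335 B=1024/2501 C=0 D=1 H=0] → run C
t=4: vr[A=1024/335 B=1024/2501 C=1024/2501 D=1 E=0 H=0] → run E
t=5: vr[A=1024/335 B=1024/2501 C=1024/2501 D=1 E=1024/423 H=0] → run H
t=6: vr[A=1024/335 B=1024/2501 C=1024/2501 D=1 E=1024/423 H=1024/2501] → run B
t=7: vr[A=1024/335 B=2048/2501 C=1024/2501 D=1 E=1024/423 H=1024/2501] → run C
t=8: vr[A=1024/335 B=2048/2501 C=2048/2501 D=1 E=1024/423 H=1024/2501] → run H
t=9: vr[A=1024/335 B=2048/2501 C=2048/2501 D=1 E=1024/423 H=2048/2501] → run B
t=10: vr[A=1024/335 B=3072/2501 C=2048/2501 D=1 E=1024/423 H=2048/2501] → run C
t=11: vr[A=1024/335 B=3072/2501 C=3072/2501 D=1 E=1024/423 H=2048/2501] → run H
t=12: vr[A=1024/335 B=3072/2501 C=3072/2501 D=1 E=1024/423] → run D
t=13: vr[A=1024/335 B=3072/2501 C=3072/2501 D=2 E=1024/423] → run B
t=14: vr[A=1024/335 C=3072/2501 D=2 E=1024/423] → run C
t=15: vr[A=1024/335 C=4096/2501 D=2 E=1024/423] → run C
t=16: vr[A=1024/335 C=5120/2501 D=2 E=1024/423] → run D
t=17: vr[A=1024/335 C=5120/2501 D=3 E=1024/423] → run C
t=18: vr[A=1024/335 D=3 E=1024/423] → run E
t=19: vr[A=1024/335 D=3 E=2048/423] → run D
t=20: vr[A=1024/335 D=4 E=2048/423] → run A
t=21: vr[A=2048/335 D=4 E=2048/423] → run D
t=22: vr[A=2048/335 D=5 E=2048/423] → run E
t=23: vr[A=2048/335 D=5 E=1024/141] → run D
t=24: vr[A=2048/335 D=6 E=1024/141] → run D
t=25: vr[A=2048/335 E=1024/141] → run A
t=26: vr[A=3072/335 E=1024/141] → run E
t=27: vr[A=3072/335 E=4096/423] → run A
t=28: vr[A=4096/335 E=4096/423] → run E
t=29: vr[A=4096/335 E=5120/423] → run E
t=30: vr[A=4096/335 E=2048/141] → run A
t=31: vr[A=1024/67 E=2048/141] → run E
t=32: vr[A=1024/67 E=7168/423] → run A
t=33: vr[E=7168/423] → run E
t=34: (idle)
t=35: (idle)
t=36: (idle)
t=37: (idle)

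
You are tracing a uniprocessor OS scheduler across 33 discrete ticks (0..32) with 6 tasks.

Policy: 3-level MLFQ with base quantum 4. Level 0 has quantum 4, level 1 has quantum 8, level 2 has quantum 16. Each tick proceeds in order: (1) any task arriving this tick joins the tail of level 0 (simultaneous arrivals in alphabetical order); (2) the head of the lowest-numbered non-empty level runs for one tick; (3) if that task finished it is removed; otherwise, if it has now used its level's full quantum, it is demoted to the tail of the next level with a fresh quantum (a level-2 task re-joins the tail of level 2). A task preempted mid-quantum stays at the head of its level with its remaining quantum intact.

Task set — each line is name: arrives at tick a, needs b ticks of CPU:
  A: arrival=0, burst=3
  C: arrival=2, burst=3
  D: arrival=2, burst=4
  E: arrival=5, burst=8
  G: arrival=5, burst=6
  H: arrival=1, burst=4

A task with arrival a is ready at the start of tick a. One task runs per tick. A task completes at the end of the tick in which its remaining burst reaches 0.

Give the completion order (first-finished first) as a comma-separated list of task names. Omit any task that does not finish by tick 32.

t=0: L0/L1/L2 = A/-/- → run A
t=1: L0/L1/L2 = AH/-/- → run A
t=2: L0/L1/L2 = AHCD/-/- → run A
t=3: L0/L1/L2 = HCD/-/- → run H
t=4: L0/L1/L2 = HCD/-/- → run H
t=5: L0/L1/L2 = HCDEG/-/- → run H
t=6: L0/L1/L2 = HCDEG/-/- → run H
t=7: L0/L1/L2 = CDEG/-/- → run C
t=8: L0/L1/L2 = CDEG/-/- → run C
t=9: L0/L1/L2 = CDEG/-/- → run C
t=10: L0/L1/L2 = DEG/-/- → run D
t=11: L0/L1/L2 = DEG/-/- → run D
t=12: L0/L1/L2 = DEG/-/- → run D
t=13: L0/L1/L2 = DEG/-/- → run D
t=14: L0/L1/L2 = EG/-/- → run E
t=15: L0/L1/L2 = EG/-/- → run E
t=16: L0/L1/L2 = EG/-/- → run E
t=17: L0/L1/L2 = EG/-/- → run E
t=18: L0/L1/L2 = G/E/- → run G
t=19: L0/L1/L2 = G/E/- → run G
t=20: L0/L1/L2 = G/E/- → run G
t=21: L0/L1/L2 = G/E/- → run G
t=22: L0/L1/L2 = -/EG/- → run E
t=23: L0/L1/L2 = -/EG/- → run E
t=24: L0/L1/L2 = -/EG/- → run E
t=25: L0/L1/L2 = -/EG/- → run E
t=26: L0/L1/L2 = -/G/- → run G
t=27: L0/L1/L2 = -/G/- → run G
t=28: (idle)
t=29: (idle)
t=30: (idle)
t=31: (idle)
t=32: (idle)

completion order = A, H, C, D, E, G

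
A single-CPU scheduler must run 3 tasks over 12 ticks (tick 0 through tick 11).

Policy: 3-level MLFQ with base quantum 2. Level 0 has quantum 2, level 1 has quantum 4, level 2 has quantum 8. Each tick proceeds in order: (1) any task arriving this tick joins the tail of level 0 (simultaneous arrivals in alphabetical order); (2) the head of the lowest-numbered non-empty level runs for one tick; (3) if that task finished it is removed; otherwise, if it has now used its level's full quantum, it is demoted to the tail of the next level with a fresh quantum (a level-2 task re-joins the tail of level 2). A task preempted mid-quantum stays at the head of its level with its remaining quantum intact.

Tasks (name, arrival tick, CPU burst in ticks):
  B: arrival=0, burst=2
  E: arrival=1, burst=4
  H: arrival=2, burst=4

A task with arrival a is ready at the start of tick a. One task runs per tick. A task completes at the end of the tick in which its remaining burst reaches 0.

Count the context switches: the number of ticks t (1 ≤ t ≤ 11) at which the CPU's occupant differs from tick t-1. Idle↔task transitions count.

context switches = 5

t=0: L0/L1/L2 = B/-/- → run B
t=1: L0/L1/L2 = BE/-/- → run B
t=2: L0/L1/L2 = EH/-/- → run E
t=3: L0/L1/L2 = EH/-/- → run E
t=4: L0/L1/L2 = H/E/- → run H
t=5: L0/L1/L2 = H/E/- → run H
t=6: L0/L1/L2 = -/EH/- → run E
t=7: L0/L1/L2 = -/EH/- → run E
t=8: L0/L1/L2 = -/H/- → run H
t=9: L0/L1/L2 = -/H/- → run H
t=10: (idle)
t=11: (idle)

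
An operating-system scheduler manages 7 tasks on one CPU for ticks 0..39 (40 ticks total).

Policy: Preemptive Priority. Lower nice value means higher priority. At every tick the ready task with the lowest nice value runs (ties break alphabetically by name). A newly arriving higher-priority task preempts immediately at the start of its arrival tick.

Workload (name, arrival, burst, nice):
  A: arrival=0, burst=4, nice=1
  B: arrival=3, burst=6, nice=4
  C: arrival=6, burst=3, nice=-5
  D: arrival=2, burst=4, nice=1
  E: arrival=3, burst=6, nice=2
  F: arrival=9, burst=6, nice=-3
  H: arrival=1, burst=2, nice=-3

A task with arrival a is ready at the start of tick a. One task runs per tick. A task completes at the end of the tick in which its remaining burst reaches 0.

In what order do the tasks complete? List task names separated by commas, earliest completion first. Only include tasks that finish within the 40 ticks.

t=0: ready={A} → run A
t=1: ready={A,H} → run H
t=2: ready={A,D,H} → run H
t=3: ready={A,B,D,E} → run A
t=4: ready={A,B,D,E} → run A
t=5: ready={A,B,D,E} → run A
t=6: ready={B,C,D,E} → run C
t=7: ready={B,C,D,E} → run C
t=8: ready={B,C,D,E} → run C
t=9: ready={B,D,E,F} → run F
t=10: ready={B,D,E,F} → run F
t=11: ready={B,D,E,F} → run F
t=12: ready={B,D,E,F} → run F
t=13: ready={B,D,E,F} → run F
t=14: ready={B,D,E,F} → run F
t=15: ready={B,D,E} → run D
t=16: ready={B,D,E} → run D
t=17: ready={B,D,E} → run D
t=18: ready={B,D,E} → run D
t=19: ready={B,E} → run E
t=20: ready={B,E} → run E
t=21: ready={B,E} → run E
t=22: ready={B,E} → run E
t=23: ready={B,E} → run E
t=24: ready={B,E} → run E
t=25: ready={B} → run B
t=26: ready={B} → run B
t=27: ready={B} → run B
t=28: ready={B} → run B
t=29: ready={B} → run B
t=30: ready={B} → run B
t=31: (idle)
t=32: (idle)
t=33: (idle)
t=34: (idle)
t=35: (idle)
t=36: (idle)
t=37: (idle)
t=38: (idle)
t=39: (idle)

completion order = H, A, C, F, D, E, B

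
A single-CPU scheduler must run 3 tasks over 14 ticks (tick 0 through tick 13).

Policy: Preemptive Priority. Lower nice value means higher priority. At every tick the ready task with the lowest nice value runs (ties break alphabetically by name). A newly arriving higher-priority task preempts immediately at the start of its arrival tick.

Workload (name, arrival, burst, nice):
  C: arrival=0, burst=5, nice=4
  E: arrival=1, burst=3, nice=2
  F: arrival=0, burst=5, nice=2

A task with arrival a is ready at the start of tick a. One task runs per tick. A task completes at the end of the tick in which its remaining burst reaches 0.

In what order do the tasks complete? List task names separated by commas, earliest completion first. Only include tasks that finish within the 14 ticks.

completion order = E, F, C

t=0: ready={C,F} → run F
t=1: ready={C,E,F} → run E
t=2: ready={C,E,F} → run E
t=3: ready={C,E,F} → run E
t=4: ready={C,F} → run F
t=5: ready={C,F} → run F
t=6: ready={C,F} → run F
t=7: ready={C,F} → run F
t=8: ready={C} → run C
t=9: ready={C} → run C
t=10: ready={C} → run C
t=11: ready={C} → run C
t=12: ready={C} → run C
t=13: (idle)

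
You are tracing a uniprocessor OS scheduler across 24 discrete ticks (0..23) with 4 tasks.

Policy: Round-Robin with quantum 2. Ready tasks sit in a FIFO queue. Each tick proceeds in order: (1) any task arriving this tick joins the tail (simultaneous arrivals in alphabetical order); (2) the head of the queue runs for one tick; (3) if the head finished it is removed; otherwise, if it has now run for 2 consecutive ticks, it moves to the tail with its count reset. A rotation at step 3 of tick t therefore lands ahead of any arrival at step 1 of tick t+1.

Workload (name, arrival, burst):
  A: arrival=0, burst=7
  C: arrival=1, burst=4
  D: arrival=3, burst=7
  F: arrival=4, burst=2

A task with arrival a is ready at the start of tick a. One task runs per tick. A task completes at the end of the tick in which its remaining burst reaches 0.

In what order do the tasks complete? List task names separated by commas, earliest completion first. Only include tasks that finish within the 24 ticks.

completion order = C, F, A, D

t=0: queue=[A] q_used=0 → run A
t=1: queue=[A,C] q_used=1 → run A
t=2: queue=[C,A] q_used=0 → run C
t=3: queue=[C,A,D] q_used=1 → run C
t=4: queue=[A,D,C,F] q_used=0 → run A
t=5: queue=[A,D,C,F] q_used=1 → run A
t=6: queue=[D,C,F,A] q_used=0 → run D
t=7: queue=[D,C,F,A] q_used=1 → run D
t=8: queue=[C,F,A,D] q_used=0 → run C
t=9: queue=[C,F,A,D] q_used=1 → run C
t=10: queue=[F,A,D] q_used=0 → run F
t=11: queue=[F,A,D] q_used=1 → run F
t=12: queue=[A,D] q_used=0 → run A
t=13: queue=[A,D] q_used=1 → run A
t=14: queue=[D,A] q_used=0 → run D
t=15: queue=[D,A] q_used=1 → run D
t=16: queue=[A,D] q_used=0 → run A
t=17: queue=[D] q_used=0 → run D
t=18: queue=[D] q_used=1 → run D
t=19: queue=[D] q_used=0 → run D
t=20: (idle)
t=21: (idle)
t=22: (idle)
t=23: (idle)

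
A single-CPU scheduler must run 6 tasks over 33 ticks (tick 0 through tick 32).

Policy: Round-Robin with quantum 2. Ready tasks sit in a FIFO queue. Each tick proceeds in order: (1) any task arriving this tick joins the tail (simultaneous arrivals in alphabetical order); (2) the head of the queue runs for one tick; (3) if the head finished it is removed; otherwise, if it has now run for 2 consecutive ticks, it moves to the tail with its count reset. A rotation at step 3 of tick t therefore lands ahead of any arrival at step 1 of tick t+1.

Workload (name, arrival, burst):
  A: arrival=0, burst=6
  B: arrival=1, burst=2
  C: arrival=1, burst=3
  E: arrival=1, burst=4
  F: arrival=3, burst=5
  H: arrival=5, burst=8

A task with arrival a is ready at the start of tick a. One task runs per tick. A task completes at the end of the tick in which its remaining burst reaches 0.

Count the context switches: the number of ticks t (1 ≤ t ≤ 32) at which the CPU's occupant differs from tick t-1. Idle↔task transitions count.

context switches = 14

t=0: queue=[A] q_used=0 → run A
t=1: queue=[A,B,C,E] q_used=1 → run A
t=2: queue=[B,C,E,A] q_used=0 → run B
t=3: queue=[B,C,E,A,F] q_used=1 → run B
t=4: queue=[C,E,A,F] q_used=0 → run C
t=5: queue=[C,E,A,F,H] q_used=1 → run C
t=6: queue=[E,A,F,H,C] q_used=0 → run E
t=7: queue=[E,A,F,H,C] q_used=1 → run E
t=8: queue=[A,F,H,C,E] q_used=0 → run A
t=9: queue=[A,F,H,C,E] q_used=1 → run A
t=10: queue=[F,H,C,E,A] q_used=0 → run F
t=11: queue=[F,H,C,E,A] q_used=1 → run F
t=12: queue=[H,C,E,A,F] q_used=0 → run H
t=13: queue=[H,C,E,A,F] q_used=1 → run H
t=14: queue=[C,E,A,F,H] q_used=0 → run C
t=15: queue=[E,A,F,H] q_used=0 → run E
t=16: queue=[E,A,F,H] q_used=1 → run E
t=17: queue=[A,F,H] q_used=0 → run A
t=18: queue=[A,F,H] q_used=1 → run A
t=19: queue=[F,H] q_used=0 → run F
t=20: queue=[F,H] q_used=1 → run F
t=21: queue=[H,F] q_used=0 → run H
t=22: queue=[H,F] q_used=1 → run H
t=23: queue=[F,H] q_used=0 → run F
t=24: queue=[H] q_used=0 → run H
t=25: queue=[H] q_used=1 → run H
t=26: queue=[H] q_used=0 → run H
t=27: queue=[H] q_used=1 → run H
t=28: (idle)
t=29: (idle)
t=30: (idle)
t=31: (idle)
t=32: (idle)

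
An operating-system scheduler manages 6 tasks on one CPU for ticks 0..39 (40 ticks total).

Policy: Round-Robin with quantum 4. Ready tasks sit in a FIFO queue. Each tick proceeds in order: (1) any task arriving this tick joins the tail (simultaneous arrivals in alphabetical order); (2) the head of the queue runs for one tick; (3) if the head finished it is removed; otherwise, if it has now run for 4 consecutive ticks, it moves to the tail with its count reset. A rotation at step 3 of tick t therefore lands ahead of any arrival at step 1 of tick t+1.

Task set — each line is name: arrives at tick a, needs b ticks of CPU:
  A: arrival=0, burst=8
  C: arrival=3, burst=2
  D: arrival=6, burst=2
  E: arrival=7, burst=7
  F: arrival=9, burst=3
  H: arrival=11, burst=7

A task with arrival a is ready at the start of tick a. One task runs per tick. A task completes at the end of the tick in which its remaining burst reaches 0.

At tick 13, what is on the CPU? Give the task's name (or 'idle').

running at tick 13 = E

t=0: queue=[A] q_used=0 → run A
t=1: queue=[A] q_used=1 → run A
t=2: queue=[A] q_used=2 → run A
t=3: queue=[A,C] q_used=3 → run A
t=4: queue=[C,A] q_used=0 → run C
t=5: queue=[C,A] q_used=1 → run C
t=6: queue=[A,D] q_used=0 → run A
t=7: queue=[A,D,E] q_used=1 → run A
t=8: queue=[A,D,E] q_used=2 → run A
t=9: queue=[A,D,E,F] q_used=3 → run A
t=10: queue=[D,E,F] q_used=0 → run D
t=11: queue=[D,E,F,H] q_used=1 → run D
t=12: queue=[E,F,H] q_used=0 → run E
t=13: queue=[E,F,H] q_used=1 → run E
t=14: queue=[E,F,H] q_used=2 → run E
t=15: queue=[E,F,H] q_used=3 → run E
t=16: queue=[F,H,E] q_used=0 → run F
t=17: queue=[F,H,E] q_used=1 → run F
t=18: queue=[F,H,E] q_used=2 → run F
t=19: queue=[H,E] q_used=0 → run H
t=20: queue=[H,E] q_used=1 → run H
t=21: queue=[H,E] q_used=2 → run H
t=22: queue=[H,E] q_used=3 → run H
t=23: queue=[E,H] q_used=0 → run E
t=24: queue=[E,H] q_used=1 → run E
t=25: queue=[E,H] q_used=2 → run E
t=26: queue=[H] q_used=0 → run H
t=27: queue=[H] q_used=1 → run H
t=28: queue=[H] q_used=2 → run H
t=29: (idle)
t=30: (idle)
t=31: (idle)
t=32: (idle)
t=33: (idle)
t=34: (idle)
t=35: (idle)
t=36: (idle)
t=37: (idle)
t=38: (idle)
t=39: (idle)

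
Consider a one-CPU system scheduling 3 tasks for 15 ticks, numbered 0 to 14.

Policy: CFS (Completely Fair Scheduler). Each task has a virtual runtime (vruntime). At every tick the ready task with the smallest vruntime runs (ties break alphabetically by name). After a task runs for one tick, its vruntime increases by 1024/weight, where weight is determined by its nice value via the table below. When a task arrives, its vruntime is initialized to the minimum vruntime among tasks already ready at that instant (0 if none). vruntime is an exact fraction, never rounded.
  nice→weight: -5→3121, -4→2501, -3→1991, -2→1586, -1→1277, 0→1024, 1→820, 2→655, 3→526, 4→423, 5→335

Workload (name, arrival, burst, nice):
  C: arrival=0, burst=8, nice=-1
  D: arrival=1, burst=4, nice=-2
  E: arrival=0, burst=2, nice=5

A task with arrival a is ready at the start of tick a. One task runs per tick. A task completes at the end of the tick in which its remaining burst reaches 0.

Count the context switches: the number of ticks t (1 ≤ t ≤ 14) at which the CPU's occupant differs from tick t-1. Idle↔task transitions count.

t=0: vr[C=0 E=0] → run C
t=1: vr[C=1024/1277 D=0 E=0] → run D
t=2: vr[C=1024/1277 D=512/793 E=0] → run E
t=3: vr[C=1024/1277 D=512/793 E=1024/335] → run D
t=4: vr[C=1024/1277 D=1024/793 E=1024/335] → run C
t=5: vr[C=2048/1277 D=1024/793 E=1024/335] → run D
t=6: vr[C=2048/1277 D=1536/793 E=1024/335] → run C
t=7: vr[C=3072/1277 D=1536/793 E=1024/335] → run D
t=8: vr[C=3072/1277 E=1024/335] → run C
t=9: vr[C=4096/1277 E=1024/335] → run E
t=10: vr[C=4096/1277] → run C
t=11: vr[C=5120/1277] → run C
t=12: vr[C=6144/1277] → run C
t=13: vr[C=7168/1277] → run C
t=14: (idle)

context switches = 11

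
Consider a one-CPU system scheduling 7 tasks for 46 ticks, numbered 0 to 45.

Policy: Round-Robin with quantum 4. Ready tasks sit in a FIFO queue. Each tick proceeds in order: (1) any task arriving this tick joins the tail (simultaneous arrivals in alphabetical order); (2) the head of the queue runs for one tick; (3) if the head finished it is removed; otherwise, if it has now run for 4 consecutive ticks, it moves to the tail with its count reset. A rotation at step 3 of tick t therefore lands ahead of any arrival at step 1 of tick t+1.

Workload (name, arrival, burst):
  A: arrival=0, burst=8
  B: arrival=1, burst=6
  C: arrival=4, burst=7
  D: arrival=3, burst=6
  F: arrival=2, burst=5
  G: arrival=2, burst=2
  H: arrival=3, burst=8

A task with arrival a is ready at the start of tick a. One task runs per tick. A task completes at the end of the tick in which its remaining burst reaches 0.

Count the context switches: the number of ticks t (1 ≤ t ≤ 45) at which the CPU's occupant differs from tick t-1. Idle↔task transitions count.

context switches = 13

t=0: queue=[A] q_used=0 → run A
t=1: queue=[A,B] q_used=1 → run A
t=2: queue=[A,B,F,G] q_used=2 → run A
t=3: queue=[A,B,F,G,D,H] q_used=3 → run A
t=4: queue=[B,F,G,D,H,A,C] q_used=0 → run B
t=5: queue=[B,F,G,D,H,A,C] q_used=1 → run B
t=6: queue=[B,F,G,D,H,A,C] q_used=2 → run B
t=7: queue=[B,F,G,D,H,A,C] q_used=3 → run B
t=8: queue=[F,G,D,H,A,C,B] q_used=0 → run F
t=9: queue=[F,G,D,H,A,C,B] q_used=1 → run F
t=10: queue=[F,G,D,H,A,C,B] q_used=2 → run F
t=11: queue=[F,G,D,H,A,C,B] q_used=3 → run F
t=12: queue=[G,D,H,A,C,B,F] q_used=0 → run G
t=13: queue=[G,D,H,A,C,B,F] q_used=1 → run G
t=14: queue=[D,H,A,C,B,F] q_used=0 → run D
t=15: queue=[D,H,A,C,B,F] q_used=1 → run D
t=16: queue=[D,H,A,C,B,F] q_used=2 → run D
t=17: queue=[D,H,A,C,B,F] q_used=3 → run D
t=18: queue=[H,A,C,B,F,D] q_used=0 → run H
t=19: queue=[H,A,C,B,F,D] q_used=1 → run H
t=20: queue=[H,A,C,B,F,D] q_used=2 → run H
t=21: queue=[H,A,C,B,F,D] q_used=3 → run H
t=22: queue=[A,C,B,F,D,H] q_used=0 → run A
t=23: queue=[A,C,B,F,D,H] q_used=1 → run A
t=24: queue=[A,C,B,F,D,H] q_used=2 → run A
t=25: queue=[A,C,B,F,D,H] q_used=3 → run A
t=26: queue=[C,B,F,D,H] q_used=0 → run C
t=27: queue=[C,B,F,D,H] q_used=1 → run C
t=28: queue=[C,B,F,D,H] q_used=2 → run C
t=29: queue=[C,B,F,D,H] q_used=3 → run C
t=30: queue=[B,F,D,H,C] q_used=0 → run B
t=31: queue=[B,F,D,H,C] q_used=1 → run B
t=32: queue=[F,D,H,C] q_used=0 → run F
t=33: queue=[D,H,C] q_used=0 → run D
t=34: queue=[D,H,C] q_used=1 → run D
t=35: queue=[H,C] q_used=0 → run H
t=36: queue=[H,C] q_used=1 → run H
t=37: queue=[H,C] q_used=2 → run H
t=38: queue=[H,C] q_used=3 → run H
t=39: queue=[C] q_used=0 → run C
t=40: queue=[C] q_used=1 → run C
t=41: queue=[C] q_used=2 → run C
t=42: (idle)
t=43: (idle)
t=44: (idle)
t=45: (idle)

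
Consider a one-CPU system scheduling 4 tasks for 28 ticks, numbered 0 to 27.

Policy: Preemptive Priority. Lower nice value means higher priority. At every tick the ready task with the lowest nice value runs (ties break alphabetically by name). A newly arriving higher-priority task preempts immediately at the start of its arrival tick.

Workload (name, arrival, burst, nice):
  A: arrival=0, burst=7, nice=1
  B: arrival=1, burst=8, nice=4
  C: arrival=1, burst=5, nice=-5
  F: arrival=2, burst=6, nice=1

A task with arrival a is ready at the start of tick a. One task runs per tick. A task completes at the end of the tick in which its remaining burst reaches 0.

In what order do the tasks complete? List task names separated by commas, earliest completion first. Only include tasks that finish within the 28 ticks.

completion order = C, A, F, B

t=0: ready={A} → run A
t=1: ready={A,B,C} → run C
t=2: ready={A,B,C,F} → run C
t=3: ready={A,B,C,F} → run C
t=4: ready={A,B,C,F} → run C
t=5: ready={A,B,C,F} → run C
t=6: ready={A,B,F} → run A
t=7: ready={A,B,F} → run A
t=8: ready={A,B,F} → run A
t=9: ready={A,B,F} → run A
t=10: ready={A,B,F} → run A
t=11: ready={A,B,F} → run A
t=12: ready={B,F} → run F
t=13: ready={B,F} → run F
t=14: ready={B,F} → run F
t=15: ready={B,F} → run F
t=16: ready={B,F} → run F
t=17: ready={B,F} → run F
t=18: ready={B} → run B
t=19: ready={B} → run B
t=20: ready={B} → run B
t=21: ready={B} → run B
t=22: ready={B} → run B
t=23: ready={B} → run B
t=24: ready={B} → run B
t=25: ready={B} → run B
t=26: (idle)
t=27: (idle)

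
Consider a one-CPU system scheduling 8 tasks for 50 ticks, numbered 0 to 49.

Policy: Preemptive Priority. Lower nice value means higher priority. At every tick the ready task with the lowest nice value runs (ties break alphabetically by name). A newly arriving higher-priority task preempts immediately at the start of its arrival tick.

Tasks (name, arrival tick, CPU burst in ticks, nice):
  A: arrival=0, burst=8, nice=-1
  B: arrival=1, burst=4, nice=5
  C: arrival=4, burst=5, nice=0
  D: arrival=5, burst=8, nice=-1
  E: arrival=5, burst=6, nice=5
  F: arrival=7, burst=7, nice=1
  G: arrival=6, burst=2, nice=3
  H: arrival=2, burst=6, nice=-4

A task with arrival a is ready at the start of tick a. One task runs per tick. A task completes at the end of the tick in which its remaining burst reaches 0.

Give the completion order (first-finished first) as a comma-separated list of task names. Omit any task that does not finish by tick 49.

t=0: ready={A} → run A
t=1: ready={A,B} → run A
t=2: ready={A,B,H} → run H
t=3: ready={A,B,H} → run H
t=4: ready={A,B,C,H} → run H
t=5: ready={A,B,C,D,E,H} → run H
t=6: ready={A,B,C,D,E,G,H} → run H
t=7: ready={A,B,C,D,E,F,G,H} → run H
t=8: ready={A,B,C,D,E,F,G} → run A
t=9: ready={A,B,C,D,E,F,G} → run A
t=10: ready={A,B,C,D,E,F,G} → run A
t=11: ready={A,B,C,D,E,F,G} → run A
t=12: ready={A,B,C,D,E,F,G} → run A
t=13: ready={A,B,C,D,E,F,G} → run A
t=14: ready={B,C,D,E,F,G} → run D
t=15: ready={B,C,D,E,F,G} → run D
t=16: ready={B,C,D,E,F,G} → run D
t=17: ready={B,C,D,E,F,G} → run D
t=18: ready={B,C,D,E,F,G} → run D
t=19: ready={B,C,D,E,F,G} → run D
t=20: ready={B,C,D,E,F,G} → run D
t=21: ready={B,C,D,E,F,G} → run D
t=22: ready={B,C,E,F,G} → run C
t=23: ready={B,C,E,F,G} → run C
t=24: ready={B,C,E,F,G} → run C
t=25: ready={B,C,E,F,G} → run C
t=26: ready={B,C,E,F,G} → run C
t=27: ready={B,E,F,G} → run F
t=28: ready={B,E,F,G} → run F
t=29: ready={B,E,F,G} → run F
t=30: ready={B,E,F,G} → run F
t=31: ready={B,E,F,G} → run F
t=32: ready={B,E,F,G} → run F
t=33: ready={B,E,F,G} → run F
t=34: ready={B,E,G} → run G
t=35: ready={B,E,G} → run G
t=36: ready={B,E} → run B
t=37: ready={B,E} → run B
t=38: ready={B,E} → run B
t=39: ready={B,E} → run B
t=40: ready={E} → run E
t=41: ready={E} → run E
t=42: ready={E} → run E
t=43: ready={E} → run E
t=44: ready={E} → run E
t=45: ready={E} → run E
t=46: (idle)
t=47: (idle)
t=48: (idle)
t=49: (idle)

completion order = H, A, D, C, F, G, B, E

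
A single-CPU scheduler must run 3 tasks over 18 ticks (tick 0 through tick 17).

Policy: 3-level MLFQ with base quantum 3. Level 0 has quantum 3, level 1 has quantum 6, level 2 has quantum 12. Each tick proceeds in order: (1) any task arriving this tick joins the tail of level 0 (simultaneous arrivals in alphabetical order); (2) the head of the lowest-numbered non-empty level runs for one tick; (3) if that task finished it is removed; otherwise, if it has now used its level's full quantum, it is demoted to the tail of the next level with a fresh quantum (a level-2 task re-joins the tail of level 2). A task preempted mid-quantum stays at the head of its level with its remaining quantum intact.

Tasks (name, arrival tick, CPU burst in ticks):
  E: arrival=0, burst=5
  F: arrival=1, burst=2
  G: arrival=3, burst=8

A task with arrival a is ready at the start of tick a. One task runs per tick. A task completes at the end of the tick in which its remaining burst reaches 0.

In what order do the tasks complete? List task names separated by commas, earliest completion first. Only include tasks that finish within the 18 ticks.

t=0: L0/L1/L2 = E/-/- → run E
t=1: L0/L1/L2 = EF/-/- → run E
t=2: L0/L1/L2 = EF/-/- → run E
t=3: L0/L1/L2 = FG/E/- → run F
t=4: L0/L1/L2 = FG/E/- → run F
t=5: L0/L1/L2 = G/E/- → run G
t=6: L0/L1/L2 = G/E/- → run G
t=7: L0/L1/L2 = G/E/- → run G
t=8: L0/L1/L2 = -/EG/- → run E
t=9: L0/L1/L2 = -/EG/- → run E
t=10: L0/L1/L2 = -/G/- → run G
t=11: L0/L1/L2 = -/G/- → run G
t=12: L0/L1/L2 = -/G/- → run G
t=13: L0/L1/L2 = -/G/- → run G
t=14: L0/L1/L2 = -/G/- → run G
t=15: (idle)
t=16: (idle)
t=17: (idle)

completion order = F, E, G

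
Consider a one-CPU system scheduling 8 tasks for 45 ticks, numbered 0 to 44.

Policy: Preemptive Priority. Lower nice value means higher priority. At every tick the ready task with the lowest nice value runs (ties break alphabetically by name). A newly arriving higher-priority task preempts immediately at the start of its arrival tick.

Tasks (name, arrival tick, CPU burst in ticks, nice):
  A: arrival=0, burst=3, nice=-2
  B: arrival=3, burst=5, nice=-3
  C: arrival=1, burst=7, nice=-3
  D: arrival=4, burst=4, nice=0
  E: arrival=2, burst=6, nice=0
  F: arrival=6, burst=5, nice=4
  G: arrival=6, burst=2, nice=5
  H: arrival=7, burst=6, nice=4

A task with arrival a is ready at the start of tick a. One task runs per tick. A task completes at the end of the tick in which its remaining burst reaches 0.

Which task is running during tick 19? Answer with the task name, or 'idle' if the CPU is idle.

running at tick 19 = E

t=0: ready={A} → run A
t=1: ready={A,C} → run C
t=2: ready={A,C,E} → run C
t=3: ready={A,B,C,E} → run B
t=4: ready={A,B,C,D,E} → run B
t=5: ready={A,B,C,D,E} → run B
t=6: ready={A,B,C,D,E,F,G} → run B
t=7: ready={A,B,C,D,E,F,G,H} → run B
t=8: ready={A,C,D,E,F,G,H} → run C
t=9: ready={A,C,D,E,F,G,H} → run C
t=10: ready={A,C,D,E,F,G,H} → run C
t=11: ready={A,C,D,E,F,G,H} → run C
t=12: ready={A,C,D,E,F,G,H} → run C
t=13: ready={A,D,E,F,G,H} → run A
t=14: ready={A,D,E,F,G,H} → run A
t=15: ready={D,E,F,G,H} → run D
t=16: ready={D,E,F,G,H} → run D
t=17: ready={D,E,F,G,H} → run D
t=18: ready={D,E,F,G,H} → run D
t=19: ready={E,F,G,H} → run E
t=20: ready={E,F,G,H} → run E
t=21: ready={E,F,G,H} → run E
t=22: ready={E,F,G,H} → run E
t=23: ready={E,F,G,H} → run E
t=24: ready={E,F,G,H} → run E
t=25: ready={F,G,H} → run F
t=26: ready={F,G,H} → run F
t=27: ready={F,G,H} → run F
t=28: ready={F,G,H} → run F
t=29: ready={F,G,H} → run F
t=30: ready={G,H} → run H
t=31: ready={G,H} → run H
t=32: ready={G,H} → run H
t=33: ready={G,H} → run H
t=34: ready={G,H} → run H
t=35: ready={G,H} → run H
t=36: ready={G} → run G
t=37: ready={G} → run G
t=38: (idle)
t=39: (idle)
t=40: (idle)
t=41: (idle)
t=42: (idle)
t=43: (idle)
t=44: (idle)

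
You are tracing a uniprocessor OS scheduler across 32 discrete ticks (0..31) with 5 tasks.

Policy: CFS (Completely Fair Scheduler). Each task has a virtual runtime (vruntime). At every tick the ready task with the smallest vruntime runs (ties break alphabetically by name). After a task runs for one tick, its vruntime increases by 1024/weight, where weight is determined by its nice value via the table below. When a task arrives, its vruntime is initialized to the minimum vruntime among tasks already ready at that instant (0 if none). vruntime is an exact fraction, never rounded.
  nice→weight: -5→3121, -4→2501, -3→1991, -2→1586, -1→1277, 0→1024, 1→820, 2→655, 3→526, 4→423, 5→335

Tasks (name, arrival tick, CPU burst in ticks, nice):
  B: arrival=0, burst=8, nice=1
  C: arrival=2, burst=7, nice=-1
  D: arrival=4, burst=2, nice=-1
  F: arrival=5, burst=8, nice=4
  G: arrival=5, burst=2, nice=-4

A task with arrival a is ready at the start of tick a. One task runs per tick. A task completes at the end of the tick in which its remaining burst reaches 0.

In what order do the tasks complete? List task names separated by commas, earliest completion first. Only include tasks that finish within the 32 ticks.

t=0: vr[B=0] → run B
t=1: vr[B=256/205] → run B
t=2: vr[B=512/205 C=512/205] → run B
t=3: vr[B=768/205 C=512/205] → run C
t=4: vr[B=768/205 C=863744/261785 D=863744/261785] → run C
t=5: vr[B=768/205 C=1073664/261785 D=863744/261785 F=863744/261785 G=863744/261785] → run D
t=6: vr[B=768/205 C=1073664/261785 D=1073664/261785 F=863744/261785 G=863744/261785] → run F
t=7: vr[B=768/205 C=1073664/261785 D=1073664/261785 F=633431552/110735055 G=863744/261785] → run G
t=8: vr[B=768/205 C=1073664/261785 D=1073664/261785 F=633431552/110735055 G=59226624/15968885] → run G
t=9: vr[B=768/205 C=1073664/261785 D=1073664/261785 F=633431552/110735055] → run B
t=10: vr[B=1024/205 C=1073664/261785 D=1073664/261785 F=633431552/110735055] → run C
t=11: vr[B=1024/205 C=1283584/261785 D=1073664/261785 F=633431552/110735055] → run D
t=12: vr[B=1024/205 C=1283584/261785 F=633431552/110735055] → run C
t=13: vr[B=1024/205 C=1493504/261785 F=633431552/110735055] → run B
t=14: vr[B=256/41 C=1493504/261785 F=633431552/110735055] → run C
t=15: vr[B=256/41 C=1703424/261785 F=633431552/110735055] → run F
t=16: vr[B=256/41 C=1703424/261785 F=901499392/110735055] → run B
t=17: vr[B=1536/205 C=1703424/261785 F=901499392/110735055] → run C
t=18: vr[B=1536/205 C=1913344/261785 F=901499392/110735055] → run C
t=19: vr[B=1536/205 F=901499392/110735055] → run B
t=20: vr[B=1792/205 F=901499392/110735055] → run F
t=21: vr[B=1792/205 F=389855744/36911685] → run B
t=22: vr[F=389855744/36911685] → run F
t=23: vr[F=1437635072/110735055] → run F
t=24: vr[F=1705702912/110735055] → run F
t=25: vr[F=657923584/36911685] → run F
t=26: vr[F=2241838592/110735055] → run F
t=27: (idle)
t=28: (idle)
t=29: (idle)
t=30: (idle)
t=31: (idle)

completion order = G, D, C, B, F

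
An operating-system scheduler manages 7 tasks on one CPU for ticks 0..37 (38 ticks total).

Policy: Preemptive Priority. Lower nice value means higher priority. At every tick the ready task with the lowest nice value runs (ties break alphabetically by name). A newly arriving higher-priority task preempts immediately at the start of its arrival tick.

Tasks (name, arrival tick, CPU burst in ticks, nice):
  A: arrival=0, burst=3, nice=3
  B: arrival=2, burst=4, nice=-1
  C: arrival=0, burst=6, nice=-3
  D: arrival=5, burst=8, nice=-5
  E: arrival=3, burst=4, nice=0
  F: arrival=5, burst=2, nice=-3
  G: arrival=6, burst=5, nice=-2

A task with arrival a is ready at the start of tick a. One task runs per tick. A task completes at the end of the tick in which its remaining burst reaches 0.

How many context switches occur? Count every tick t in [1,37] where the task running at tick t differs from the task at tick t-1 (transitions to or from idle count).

t=0: ready={A,C} → run C
t=1: ready={A,C} → run C
t=2: ready={A,B,C} → run C
t=3: ready={A,B,C,E} → run C
t=4: ready={A,B,C,E} → run C
t=5: ready={A,B,C,D,E,F} → run D
t=6: ready={A,B,C,D,E,F,G} → run D
t=7: ready={A,B,C,D,E,F,G} → run D
t=8: ready={A,B,C,D,E,F,G} → run D
t=9: ready={A,B,C,D,E,F,G} → run D
t=10: ready={A,B,C,D,E,F,G} → run D
t=11: ready={A,B,C,D,E,F,G} → run D
t=12: ready={A,B,C,D,E,F,G} → run D
t=13: ready={A,B,C,E,F,G} → run C
t=14: ready={A,B,E,F,G} → run F
t=15: ready={A,B,E,F,G} → run F
t=16: ready={A,B,E,G} → run G
t=17: ready={A,B,E,G} → run G
t=18: ready={A,B,E,G} → run G
t=19: ready={A,B,E,G} → run G
t=20: ready={A,B,E,G} → run G
t=21: ready={A,B,E} → run B
t=22: ready={A,B,E} → run B
t=23: ready={A,B,E} → run B
t=24: ready={A,B,E} → run B
t=25: ready={A,E} → run E
t=26: ready={A,E} → run E
t=27: ready={A,E} → run E
t=28: ready={A,E} → run E
t=29: ready={A} → run A
t=30: ready={A} → run A
t=31: ready={A} → run A
t=32: (idle)
t=33: (idle)
t=34: (idle)
t=35: (idle)
t=36: (idle)
t=37: (idle)

context switches = 8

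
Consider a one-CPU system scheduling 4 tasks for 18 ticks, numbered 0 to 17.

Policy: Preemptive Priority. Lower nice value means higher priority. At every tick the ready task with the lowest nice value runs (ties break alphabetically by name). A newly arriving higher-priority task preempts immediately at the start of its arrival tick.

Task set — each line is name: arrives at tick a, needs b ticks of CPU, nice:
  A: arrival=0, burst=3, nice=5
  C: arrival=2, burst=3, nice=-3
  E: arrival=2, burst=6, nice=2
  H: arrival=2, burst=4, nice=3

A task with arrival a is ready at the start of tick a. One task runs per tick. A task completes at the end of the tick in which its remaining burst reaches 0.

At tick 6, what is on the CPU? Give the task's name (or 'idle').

running at tick 6 = E

t=0: ready={A} → run A
t=1: ready={A} → run A
t=2: ready={A,C,E,H} → run C
t=3: ready={A,C,E,H} → run C
t=4: ready={A,C,E,H} → run C
t=5: ready={A,E,H} → run E
t=6: ready={A,E,H} → run E
t=7: ready={A,E,H} → run E
t=8: ready={A,E,H} → run E
t=9: ready={A,E,H} → run E
t=10: ready={A,E,H} → run E
t=11: ready={A,H} → run H
t=12: ready={A,H} → run H
t=13: ready={A,H} → run H
t=14: ready={A,H} → run H
t=15: ready={A} → run A
t=16: (idle)
t=17: (idle)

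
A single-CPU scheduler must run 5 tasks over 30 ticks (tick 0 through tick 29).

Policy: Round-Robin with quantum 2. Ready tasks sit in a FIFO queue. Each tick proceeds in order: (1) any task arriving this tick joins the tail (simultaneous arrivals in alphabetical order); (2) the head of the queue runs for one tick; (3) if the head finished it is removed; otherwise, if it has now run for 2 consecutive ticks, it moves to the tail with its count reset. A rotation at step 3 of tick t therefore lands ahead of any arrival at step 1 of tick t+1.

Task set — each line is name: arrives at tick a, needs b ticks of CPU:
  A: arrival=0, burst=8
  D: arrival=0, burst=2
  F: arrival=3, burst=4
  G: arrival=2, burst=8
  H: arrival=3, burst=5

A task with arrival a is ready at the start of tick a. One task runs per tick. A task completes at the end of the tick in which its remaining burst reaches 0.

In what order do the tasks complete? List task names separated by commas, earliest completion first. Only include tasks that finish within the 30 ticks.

t=0: queue=[A,D] q_used=0 → run A
t=1: queue=[A,D] q_used=1 → run A
t=2: queue=[D,A,G] q_used=0 → run D
t=3: queue=[D,A,G,F,H] q_used=1 → run D
t=4: queue=[A,G,F,H] q_used=0 → run A
t=5: queue=[A,G,F,H] q_used=1 → run A
t=6: queue=[G,F,H,A] q_used=0 → run G
t=7: queue=[G,F,H,A] q_used=1 → run G
t=8: queue=[F,H,A,G] q_used=0 → run F
t=9: queue=[F,H,A,G] q_used=1 → run F
t=10: queue=[H,A,G,F] q_used=0 → run H
t=11: queue=[H,A,G,F] q_used=1 → run H
t=12: queue=[A,G,F,H] q_used=0 → run A
t=13: queue=[A,G,F,H] q_used=1 → run A
t=14: queue=[G,F,H,A] q_used=0 → run G
t=15: queue=[G,F,H,A] q_used=1 → run G
t=16: queue=[F,H,A,G] q_used=0 → run F
t=17: queue=[F,H,A,G] q_used=1 → run F
t=18: queue=[H,A,G] q_used=0 → run H
t=19: queue=[H,A,G] q_used=1 → run H
t=20: queue=[A,G,H] q_used=0 → run A
t=21: queue=[A,G,H] q_used=1 → run A
t=22: queue=[G,H] q_used=0 → run G
t=23: queue=[G,H] q_used=1 → run G
t=24: queue=[H,G] q_used=0 → run H
t=25: queue=[G] q_used=0 → run G
t=26: queue=[G] q_used=1 → run G
t=27: (idle)
t=28: (idle)
t=29: (idle)

completion order = D, F, A, H, G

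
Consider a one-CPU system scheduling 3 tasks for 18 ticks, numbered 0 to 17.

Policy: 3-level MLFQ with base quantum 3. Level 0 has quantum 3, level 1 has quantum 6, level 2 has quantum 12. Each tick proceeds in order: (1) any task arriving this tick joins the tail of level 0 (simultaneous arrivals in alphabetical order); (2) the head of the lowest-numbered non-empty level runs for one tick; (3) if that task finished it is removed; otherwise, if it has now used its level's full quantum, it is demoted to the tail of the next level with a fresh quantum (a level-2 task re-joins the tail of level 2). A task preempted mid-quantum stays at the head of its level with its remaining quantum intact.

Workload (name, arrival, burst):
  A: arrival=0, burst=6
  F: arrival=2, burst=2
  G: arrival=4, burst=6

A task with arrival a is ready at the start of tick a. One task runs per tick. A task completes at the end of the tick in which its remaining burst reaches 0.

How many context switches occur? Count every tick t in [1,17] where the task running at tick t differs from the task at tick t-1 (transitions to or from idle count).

context switches = 5

t=0: L0/L1/L2 = A/-/- → run A
t=1: L0/L1/L2 = A/-/- → run A
t=2: L0/L1/L2 = AF/-/- → run A
t=3: L0/L1/L2 = F/A/- → run F
t=4: L0/L1/L2 = FG/A/- → run F
t=5: L0/L1/L2 = G/A/- → run G
t=6: L0/L1/L2 = G/A/- → run G
t=7: L0/L1/L2 = G/A/- → run G
t=8: L0/L1/L2 = -/AG/- → run A
t=9: L0/L1/L2 = -/AG/- → run A
t=10: L0/L1/L2 = -/AG/- → run A
t=11: L0/L1/L2 = -/G/- → run G
t=12: L0/L1/L2 = -/G/- → run G
t=13: L0/L1/L2 = -/G/- → run G
t=14: (idle)
t=15: (idle)
t=16: (idle)
t=17: (idle)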